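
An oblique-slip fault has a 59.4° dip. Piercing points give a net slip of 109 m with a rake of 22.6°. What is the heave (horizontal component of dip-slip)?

dip-slip = net slip × sin(rake) = 109 m × sin(22.6°) = 41.89 m
heave = dip-slip × cos(dip) = 41.89 × cos(59.4°) = 21.3 m

21.3 m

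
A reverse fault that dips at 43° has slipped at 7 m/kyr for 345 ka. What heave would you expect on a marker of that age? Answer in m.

1770 m

dip-slip = rate × time = 7 m/kyr × 345 ka = 2415 m
heave = dip-slip × cos(dip) = 2415 × cos(43°) = 1770 m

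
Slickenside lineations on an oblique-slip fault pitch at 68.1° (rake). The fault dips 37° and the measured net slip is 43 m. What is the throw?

dip-slip = net slip × sin(rake) = 43 m × sin(68.1°) = 39.90 m
throw = dip-slip × sin(dip) = 39.90 × sin(37°) = 24 m

24 m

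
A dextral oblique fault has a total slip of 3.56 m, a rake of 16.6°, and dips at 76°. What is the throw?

0.987 m

dip-slip = net slip × sin(rake) = 3.56 m × sin(16.6°) = 1.017 m
throw = dip-slip × sin(dip) = 1.017 × sin(76°) = 0.987 m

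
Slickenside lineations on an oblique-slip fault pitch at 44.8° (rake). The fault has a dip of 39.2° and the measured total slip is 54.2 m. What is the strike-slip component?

strike-slip = net slip × cos(rake) = 54.2 m × cos(44.8°) = 38.5 m

38.5 m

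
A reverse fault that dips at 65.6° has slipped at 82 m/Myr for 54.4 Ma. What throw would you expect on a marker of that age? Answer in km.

dip-slip = rate × time = 82 m/Myr × 54.4 Ma = 4461 m
throw = dip-slip × sin(dip) = 4461 × sin(65.6°) = 4060 m = 4.06 km

4.06 km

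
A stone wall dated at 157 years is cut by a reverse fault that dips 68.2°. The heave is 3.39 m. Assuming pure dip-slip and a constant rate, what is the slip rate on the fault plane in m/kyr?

dip-slip = heave / cos(dip) = 3.39 m / cos(68.2°) = 9.128 m
rate = 9.128 m / 157 years = 0.0581 m/yr = 58.1 m/kyr

58.1 m/kyr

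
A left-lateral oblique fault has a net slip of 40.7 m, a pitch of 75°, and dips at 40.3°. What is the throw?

dip-slip = net slip × sin(rake) = 40.7 m × sin(75°) = 39.31 m
throw = dip-slip × sin(dip) = 39.31 × sin(40.3°) = 25.4 m

25.4 m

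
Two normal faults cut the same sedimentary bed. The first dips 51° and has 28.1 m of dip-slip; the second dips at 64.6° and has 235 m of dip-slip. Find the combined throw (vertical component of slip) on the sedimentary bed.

234 m

throw_A = 28.1 × sin(51°) = 21.84 m
throw_B = 235 × sin(64.6°) = 212.3 m
total = 21.84 + 212.3 = 234 m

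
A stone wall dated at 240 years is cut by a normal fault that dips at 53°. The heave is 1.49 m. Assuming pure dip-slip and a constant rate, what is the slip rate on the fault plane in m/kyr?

dip-slip = heave / cos(dip) = 1.49 m / cos(53°) = 2.476 m
rate = 2.476 m / 240 years = 0.0103 m/yr = 10.3 m/kyr

10.3 m/kyr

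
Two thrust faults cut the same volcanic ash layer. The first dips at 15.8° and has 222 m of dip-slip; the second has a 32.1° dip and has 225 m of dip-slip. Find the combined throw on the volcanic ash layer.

throw_A = 222 × sin(15.8°) = 60.45 m
throw_B = 225 × sin(32.1°) = 119.6 m
total = 60.45 + 119.6 = 180 m

180 m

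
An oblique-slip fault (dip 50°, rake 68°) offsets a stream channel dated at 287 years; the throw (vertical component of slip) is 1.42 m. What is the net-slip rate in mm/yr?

6.97 mm/yr

dip-slip = throw / sin(dip) = 1.42 / sin(50°) = 1.854 m
net slip = dip-slip / sin(rake) = 1.854 / sin(68°) = 1.999 m
rate = 1.999 m / 287 years = 0.00697 m/yr = 6.97 mm/yr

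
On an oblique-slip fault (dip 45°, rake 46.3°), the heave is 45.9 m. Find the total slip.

dip-slip = heave / cos(dip) = 45.9 / cos(45°) = 64.91 m
net slip = dip-slip / sin(rake) = 64.91 / sin(46.3°) = 89.8 m

89.8 m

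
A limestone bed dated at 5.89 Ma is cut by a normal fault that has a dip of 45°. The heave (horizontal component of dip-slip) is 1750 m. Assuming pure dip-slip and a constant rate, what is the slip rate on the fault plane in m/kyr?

dip-slip = heave / cos(dip) = 1750 m / cos(45°) = 2475 m
rate = 2475 m / 5.89 Ma = 0.000420 m/yr = 0.420 m/kyr

0.420 m/kyr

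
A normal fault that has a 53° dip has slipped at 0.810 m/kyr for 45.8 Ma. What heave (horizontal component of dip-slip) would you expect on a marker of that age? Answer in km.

dip-slip = rate × time = 0.810 m/kyr × 45.8 Ma = 37100 m
heave = dip-slip × cos(dip) = 37100 × cos(53°) = 22300 m = 22.3 km

22.3 km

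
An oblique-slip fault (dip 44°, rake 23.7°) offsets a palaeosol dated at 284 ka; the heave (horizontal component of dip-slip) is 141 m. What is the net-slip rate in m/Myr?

dip-slip = heave / cos(dip) = 141 / cos(44°) = 196 m
net slip = dip-slip / sin(rake) = 196 / sin(23.7°) = 487.7 m
rate = 487.7 m / 284 ka = 0.00172 m/yr = 1720 m/Myr

1720 m/Myr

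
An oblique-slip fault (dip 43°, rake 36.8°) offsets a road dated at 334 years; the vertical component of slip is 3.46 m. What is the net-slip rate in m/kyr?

25.4 m/kyr

dip-slip = throw / sin(dip) = 3.46 / sin(43°) = 5.073 m
net slip = dip-slip / sin(rake) = 5.073 / sin(36.8°) = 8.469 m
rate = 8.469 m / 334 years = 0.0254 m/yr = 25.4 m/kyr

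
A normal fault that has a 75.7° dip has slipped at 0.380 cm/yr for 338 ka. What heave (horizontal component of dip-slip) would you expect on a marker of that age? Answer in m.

dip-slip = rate × time = 0.380 cm/yr × 338 ka = 1284 m
heave = dip-slip × cos(dip) = 1284 × cos(75.7°) = 317 m

317 m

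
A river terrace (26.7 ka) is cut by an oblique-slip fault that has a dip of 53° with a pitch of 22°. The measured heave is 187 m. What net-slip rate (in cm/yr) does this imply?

dip-slip = heave / cos(dip) = 187 / cos(53°) = 310.7 m
net slip = dip-slip / sin(rake) = 310.7 / sin(22°) = 829.5 m
rate = 829.5 m / 26.7 ka = 0.0311 m/yr = 3.11 cm/yr

3.11 cm/yr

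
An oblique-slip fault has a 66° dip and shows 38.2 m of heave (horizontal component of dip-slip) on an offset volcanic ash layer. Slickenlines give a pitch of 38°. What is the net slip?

dip-slip = heave / cos(dip) = 38.2 / cos(66°) = 93.92 m
net slip = dip-slip / sin(rake) = 93.92 / sin(38°) = 153 m

153 m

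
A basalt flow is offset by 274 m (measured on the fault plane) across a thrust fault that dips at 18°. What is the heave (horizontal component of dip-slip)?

heave = dip-slip × cos(dip) = 274 m × cos(18°) = 261 m

261 m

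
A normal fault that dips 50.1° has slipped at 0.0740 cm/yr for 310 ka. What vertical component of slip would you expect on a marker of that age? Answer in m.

dip-slip = rate × time = 0.0740 cm/yr × 310 ka = 229.4 m
throw = dip-slip × sin(dip) = 229.4 × sin(50.1°) = 176 m

176 m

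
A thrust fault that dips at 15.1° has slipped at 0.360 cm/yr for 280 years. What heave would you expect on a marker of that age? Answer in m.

dip-slip = rate × time = 0.360 cm/yr × 280 years = 1.008 m
heave = dip-slip × cos(dip) = 1.008 × cos(15.1°) = 0.973 m

0.973 m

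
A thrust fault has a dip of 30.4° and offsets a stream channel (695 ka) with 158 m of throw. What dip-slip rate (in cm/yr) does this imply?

dip-slip = throw / sin(dip) = 158 m / sin(30.4°) = 312.2 m
rate = 312.2 m / 695 ka = 0.000449 m/yr = 0.0449 cm/yr

0.0449 cm/yr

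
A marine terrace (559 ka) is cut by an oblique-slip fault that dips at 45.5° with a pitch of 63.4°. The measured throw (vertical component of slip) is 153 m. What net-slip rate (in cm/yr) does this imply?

dip-slip = throw / sin(dip) = 153 / sin(45.5°) = 214.5 m
net slip = dip-slip / sin(rake) = 214.5 / sin(63.4°) = 239.9 m
rate = 239.9 m / 559 ka = 0.000429 m/yr = 0.0429 cm/yr

0.0429 cm/yr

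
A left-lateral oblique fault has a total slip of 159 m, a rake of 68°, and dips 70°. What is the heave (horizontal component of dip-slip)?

50.4 m

dip-slip = net slip × sin(rake) = 159 m × sin(68°) = 147.4 m
heave = dip-slip × cos(dip) = 147.4 × cos(70°) = 50.4 m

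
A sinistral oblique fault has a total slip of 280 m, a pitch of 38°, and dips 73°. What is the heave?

50.4 m

dip-slip = net slip × sin(rake) = 280 m × sin(38°) = 172.4 m
heave = dip-slip × cos(dip) = 172.4 × cos(73°) = 50.4 m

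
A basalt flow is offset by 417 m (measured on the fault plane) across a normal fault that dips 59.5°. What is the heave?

heave = dip-slip × cos(dip) = 417 m × cos(59.5°) = 212 m

212 m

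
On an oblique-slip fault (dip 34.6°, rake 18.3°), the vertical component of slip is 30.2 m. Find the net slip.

169 m

dip-slip = throw / sin(dip) = 30.2 / sin(34.6°) = 53.18 m
net slip = dip-slip / sin(rake) = 53.18 / sin(18.3°) = 169 m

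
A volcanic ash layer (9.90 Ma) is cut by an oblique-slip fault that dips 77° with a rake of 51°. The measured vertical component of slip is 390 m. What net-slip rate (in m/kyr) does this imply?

0.0520 m/kyr

dip-slip = throw / sin(dip) = 390 / sin(77°) = 400.3 m
net slip = dip-slip / sin(rake) = 400.3 / sin(51°) = 515 m
rate = 515 m / 9.90 Ma = 0.0000520 m/yr = 0.0520 m/kyr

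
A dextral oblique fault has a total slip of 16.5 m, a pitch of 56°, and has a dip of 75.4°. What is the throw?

dip-slip = net slip × sin(rake) = 16.5 m × sin(56°) = 13.68 m
throw = dip-slip × sin(dip) = 13.68 × sin(75.4°) = 13.2 m

13.2 m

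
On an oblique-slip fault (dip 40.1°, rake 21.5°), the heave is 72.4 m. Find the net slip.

258 m

dip-slip = heave / cos(dip) = 72.4 / cos(40.1°) = 94.65 m
net slip = dip-slip / sin(rake) = 94.65 / sin(21.5°) = 258 m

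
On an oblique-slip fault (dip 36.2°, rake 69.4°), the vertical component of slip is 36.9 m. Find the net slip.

dip-slip = throw / sin(dip) = 36.9 / sin(36.2°) = 62.48 m
net slip = dip-slip / sin(rake) = 62.48 / sin(69.4°) = 66.7 m

66.7 m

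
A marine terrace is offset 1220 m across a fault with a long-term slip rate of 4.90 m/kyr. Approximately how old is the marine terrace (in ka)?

age = offset / rate = 1220 m / (4.90 m/kyr) = 249000 yr = 249 ka

249 ka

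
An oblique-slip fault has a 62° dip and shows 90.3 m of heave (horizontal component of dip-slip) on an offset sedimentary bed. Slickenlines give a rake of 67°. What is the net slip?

dip-slip = heave / cos(dip) = 90.3 / cos(62°) = 192.3 m
net slip = dip-slip / sin(rake) = 192.3 / sin(67°) = 209 m

209 m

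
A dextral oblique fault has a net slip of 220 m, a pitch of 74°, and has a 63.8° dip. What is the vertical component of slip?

dip-slip = net slip × sin(rake) = 220 m × sin(74°) = 211.5 m
throw = dip-slip × sin(dip) = 211.5 × sin(63.8°) = 190 m

190 m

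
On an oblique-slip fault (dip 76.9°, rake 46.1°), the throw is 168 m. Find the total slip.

239 m

dip-slip = throw / sin(dip) = 168 / sin(76.9°) = 172.5 m
net slip = dip-slip / sin(rake) = 172.5 / sin(46.1°) = 239 m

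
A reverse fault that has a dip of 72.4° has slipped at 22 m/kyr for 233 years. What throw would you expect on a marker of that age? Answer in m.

dip-slip = rate × time = 22 m/kyr × 233 years = 5.126 m
throw = dip-slip × sin(dip) = 5.126 × sin(72.4°) = 4.89 m

4.89 m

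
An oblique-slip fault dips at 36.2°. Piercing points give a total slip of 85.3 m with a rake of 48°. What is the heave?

dip-slip = net slip × sin(rake) = 85.3 m × sin(48°) = 63.39 m
heave = dip-slip × cos(dip) = 63.39 × cos(36.2°) = 51.2 m

51.2 m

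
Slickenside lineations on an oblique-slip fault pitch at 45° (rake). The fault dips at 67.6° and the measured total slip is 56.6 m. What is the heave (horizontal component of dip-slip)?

15.3 m

dip-slip = net slip × sin(rake) = 56.6 m × sin(45°) = 40.02 m
heave = dip-slip × cos(dip) = 40.02 × cos(67.6°) = 15.3 m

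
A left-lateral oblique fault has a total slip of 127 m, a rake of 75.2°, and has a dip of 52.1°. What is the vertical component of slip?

dip-slip = net slip × sin(rake) = 127 m × sin(75.2°) = 122.8 m
throw = dip-slip × sin(dip) = 122.8 × sin(52.1°) = 96.9 m

96.9 m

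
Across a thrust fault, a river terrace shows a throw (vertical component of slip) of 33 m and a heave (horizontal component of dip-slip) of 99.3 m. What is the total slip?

net slip = √(throw² + heave²) = √(33² + 99.3²) = 105 m

105 m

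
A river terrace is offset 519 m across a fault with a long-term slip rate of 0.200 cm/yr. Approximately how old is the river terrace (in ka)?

260 ka

age = offset / rate = 519 m / (0.200 cm/yr) = 260000 yr = 260 ka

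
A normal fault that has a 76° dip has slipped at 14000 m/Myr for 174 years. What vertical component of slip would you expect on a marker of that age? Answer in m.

2.36 m

dip-slip = rate × time = 14000 m/Myr × 174 years = 2.436 m
throw = dip-slip × sin(dip) = 2.436 × sin(76°) = 2.36 m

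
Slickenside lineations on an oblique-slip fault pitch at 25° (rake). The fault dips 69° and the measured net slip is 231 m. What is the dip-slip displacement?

dip-slip = net slip × sin(rake) = 231 m × sin(25°) = 97.6 m

97.6 m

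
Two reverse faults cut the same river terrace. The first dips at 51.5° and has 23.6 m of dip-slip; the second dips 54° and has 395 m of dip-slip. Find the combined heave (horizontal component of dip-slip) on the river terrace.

heave_A = 23.6 × cos(51.5°) = 14.69 m
heave_B = 395 × cos(54°) = 232.2 m
total = 14.69 + 232.2 = 247 m

247 m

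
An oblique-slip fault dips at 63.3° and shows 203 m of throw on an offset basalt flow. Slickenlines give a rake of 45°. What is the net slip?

dip-slip = throw / sin(dip) = 203 / sin(63.3°) = 227.2 m
net slip = dip-slip / sin(rake) = 227.2 / sin(45°) = 321 m

321 m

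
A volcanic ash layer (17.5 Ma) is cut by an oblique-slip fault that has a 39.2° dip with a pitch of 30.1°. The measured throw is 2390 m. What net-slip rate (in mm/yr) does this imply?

0.431 mm/yr

dip-slip = throw / sin(dip) = 2390 / sin(39.2°) = 3781 m
net slip = dip-slip / sin(rake) = 3781 / sin(30.1°) = 7540 m
rate = 7540 m / 17.5 Ma = 0.000431 m/yr = 0.431 mm/yr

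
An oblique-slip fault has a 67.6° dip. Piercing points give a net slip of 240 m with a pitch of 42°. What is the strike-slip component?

178 m

strike-slip = net slip × cos(rake) = 240 m × cos(42°) = 178 m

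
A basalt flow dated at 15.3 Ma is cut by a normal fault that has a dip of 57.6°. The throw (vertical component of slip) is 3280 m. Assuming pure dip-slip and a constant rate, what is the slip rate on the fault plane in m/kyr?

0.254 m/kyr

dip-slip = throw / sin(dip) = 3280 m / sin(57.6°) = 3885 m
rate = 3885 m / 15.3 Ma = 0.000254 m/yr = 0.254 m/kyr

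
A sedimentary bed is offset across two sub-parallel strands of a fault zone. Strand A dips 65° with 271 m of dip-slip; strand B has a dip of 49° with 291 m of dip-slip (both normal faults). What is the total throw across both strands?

465 m

throw_A = 271 × sin(65°) = 245.6 m
throw_B = 291 × sin(49°) = 219.6 m
total = 245.6 + 219.6 = 465 m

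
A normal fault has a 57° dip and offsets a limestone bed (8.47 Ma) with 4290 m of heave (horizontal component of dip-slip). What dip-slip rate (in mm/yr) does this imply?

dip-slip = heave / cos(dip) = 4290 m / cos(57°) = 7877 m
rate = 7877 m / 8.47 Ma = 0.000930 m/yr = 0.930 mm/yr

0.930 mm/yr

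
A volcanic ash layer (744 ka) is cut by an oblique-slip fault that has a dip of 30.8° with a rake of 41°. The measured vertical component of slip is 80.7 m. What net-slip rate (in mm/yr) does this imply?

dip-slip = throw / sin(dip) = 80.7 / sin(30.8°) = 157.6 m
net slip = dip-slip / sin(rake) = 157.6 / sin(41°) = 240.2 m
rate = 240.2 m / 744 ka = 0.000323 m/yr = 0.323 mm/yr

0.323 mm/yr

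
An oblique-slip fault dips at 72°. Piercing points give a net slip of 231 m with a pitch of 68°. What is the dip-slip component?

214 m

dip-slip = net slip × sin(rake) = 231 m × sin(68°) = 214 m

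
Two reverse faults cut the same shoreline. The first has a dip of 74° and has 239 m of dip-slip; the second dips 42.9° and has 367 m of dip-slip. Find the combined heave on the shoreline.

335 m

heave_A = 239 × cos(74°) = 65.88 m
heave_B = 367 × cos(42.9°) = 268.8 m
total = 65.88 + 268.8 = 335 m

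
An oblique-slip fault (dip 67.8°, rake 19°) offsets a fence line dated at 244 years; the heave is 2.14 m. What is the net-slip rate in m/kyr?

71.3 m/kyr

dip-slip = heave / cos(dip) = 2.14 / cos(67.8°) = 5.664 m
net slip = dip-slip / sin(rake) = 5.664 / sin(19°) = 17.40 m
rate = 17.40 m / 244 years = 0.0713 m/yr = 71.3 m/kyr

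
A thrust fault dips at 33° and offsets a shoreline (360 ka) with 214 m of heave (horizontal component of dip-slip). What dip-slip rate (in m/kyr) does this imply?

dip-slip = heave / cos(dip) = 214 m / cos(33°) = 255.2 m
rate = 255.2 m / 360 ka = 0.000709 m/yr = 0.709 m/kyr

0.709 m/kyr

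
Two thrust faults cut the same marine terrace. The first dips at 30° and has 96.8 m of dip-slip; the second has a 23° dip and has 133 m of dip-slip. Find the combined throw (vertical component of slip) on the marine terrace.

throw_A = 96.8 × sin(30°) = 48.40 m
throw_B = 133 × sin(23°) = 51.97 m
total = 48.40 + 51.97 = 100 m

100 m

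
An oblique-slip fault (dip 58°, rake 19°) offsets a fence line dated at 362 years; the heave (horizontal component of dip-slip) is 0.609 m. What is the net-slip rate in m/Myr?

dip-slip = heave / cos(dip) = 0.609 / cos(58°) = 1.149 m
net slip = dip-slip / sin(rake) = 1.149 / sin(19°) = 3.530 m
rate = 3.530 m / 362 years = 0.00975 m/yr = 9750 m/Myr

9750 m/Myr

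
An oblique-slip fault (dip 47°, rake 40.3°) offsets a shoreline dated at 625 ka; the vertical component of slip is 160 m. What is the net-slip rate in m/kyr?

0.541 m/kyr

dip-slip = throw / sin(dip) = 160 / sin(47°) = 218.8 m
net slip = dip-slip / sin(rake) = 218.8 / sin(40.3°) = 338.2 m
rate = 338.2 m / 625 ka = 0.000541 m/yr = 0.541 m/kyr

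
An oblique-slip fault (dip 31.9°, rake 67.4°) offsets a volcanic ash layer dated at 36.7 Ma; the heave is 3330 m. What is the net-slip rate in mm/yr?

0.116 mm/yr

dip-slip = heave / cos(dip) = 3330 / cos(31.9°) = 3922 m
net slip = dip-slip / sin(rake) = 3922 / sin(67.4°) = 4249 m
rate = 4249 m / 36.7 Ma = 0.000116 m/yr = 0.116 mm/yr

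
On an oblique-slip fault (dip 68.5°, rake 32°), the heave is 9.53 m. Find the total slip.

dip-slip = heave / cos(dip) = 9.53 / cos(68.5°) = 26 m
net slip = dip-slip / sin(rake) = 26 / sin(32°) = 49.1 m

49.1 m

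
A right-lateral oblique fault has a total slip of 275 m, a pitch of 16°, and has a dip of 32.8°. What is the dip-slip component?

75.8 m

dip-slip = net slip × sin(rake) = 275 m × sin(16°) = 75.8 m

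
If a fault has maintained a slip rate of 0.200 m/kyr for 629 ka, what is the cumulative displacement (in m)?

slip = rate × time = 0.200 m/kyr × 629 ka = 126 m

126 m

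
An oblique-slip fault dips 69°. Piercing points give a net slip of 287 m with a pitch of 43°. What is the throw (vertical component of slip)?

dip-slip = net slip × sin(rake) = 287 m × sin(43°) = 195.7 m
throw = dip-slip × sin(dip) = 195.7 × sin(69°) = 183 m

183 m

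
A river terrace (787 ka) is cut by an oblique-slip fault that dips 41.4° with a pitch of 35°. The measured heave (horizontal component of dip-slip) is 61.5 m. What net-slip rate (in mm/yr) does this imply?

0.182 mm/yr

dip-slip = heave / cos(dip) = 61.5 / cos(41.4°) = 81.99 m
net slip = dip-slip / sin(rake) = 81.99 / sin(35°) = 142.9 m
rate = 142.9 m / 787 ka = 0.000182 m/yr = 0.182 mm/yr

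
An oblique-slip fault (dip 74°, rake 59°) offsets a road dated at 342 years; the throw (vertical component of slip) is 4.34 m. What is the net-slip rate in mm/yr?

dip-slip = throw / sin(dip) = 4.34 / sin(74°) = 4.515 m
net slip = dip-slip / sin(rake) = 4.515 / sin(59°) = 5.267 m
rate = 5.267 m / 342 years = 0.0154 m/yr = 15.4 mm/yr

15.4 mm/yr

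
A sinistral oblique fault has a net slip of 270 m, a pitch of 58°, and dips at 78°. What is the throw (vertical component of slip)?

dip-slip = net slip × sin(rake) = 270 m × sin(58°) = 229 m
throw = dip-slip × sin(dip) = 229 × sin(78°) = 224 m

224 m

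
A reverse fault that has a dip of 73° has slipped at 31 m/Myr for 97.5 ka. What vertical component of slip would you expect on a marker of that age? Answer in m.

2.89 m

dip-slip = rate × time = 31 m/Myr × 97.5 ka = 3.022 m
throw = dip-slip × sin(dip) = 3.022 × sin(73°) = 2.89 m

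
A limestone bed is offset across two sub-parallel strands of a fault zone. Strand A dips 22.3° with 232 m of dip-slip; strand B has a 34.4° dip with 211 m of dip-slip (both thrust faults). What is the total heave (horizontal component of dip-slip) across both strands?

389 m

heave_A = 232 × cos(22.3°) = 214.6 m
heave_B = 211 × cos(34.4°) = 174.1 m
total = 214.6 + 174.1 = 389 m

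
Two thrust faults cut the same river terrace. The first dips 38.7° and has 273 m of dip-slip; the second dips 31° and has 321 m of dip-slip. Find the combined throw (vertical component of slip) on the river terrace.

throw_A = 273 × sin(38.7°) = 170.7 m
throw_B = 321 × sin(31°) = 165.3 m
total = 170.7 + 165.3 = 336 m

336 m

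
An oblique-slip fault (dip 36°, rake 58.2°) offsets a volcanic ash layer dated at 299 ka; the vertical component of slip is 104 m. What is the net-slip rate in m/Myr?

696 m/Myr

dip-slip = throw / sin(dip) = 104 / sin(36°) = 176.9 m
net slip = dip-slip / sin(rake) = 176.9 / sin(58.2°) = 208.2 m
rate = 208.2 m / 299 ka = 0.000696 m/yr = 696 m/Myr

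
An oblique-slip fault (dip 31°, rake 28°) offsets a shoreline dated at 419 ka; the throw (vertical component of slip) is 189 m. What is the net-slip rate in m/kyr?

1.87 m/kyr

dip-slip = throw / sin(dip) = 189 / sin(31°) = 367 m
net slip = dip-slip / sin(rake) = 367 / sin(28°) = 781.7 m
rate = 781.7 m / 419 ka = 0.00187 m/yr = 1.87 m/kyr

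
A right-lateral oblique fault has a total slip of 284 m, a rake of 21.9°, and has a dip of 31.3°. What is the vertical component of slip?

dip-slip = net slip × sin(rake) = 284 m × sin(21.9°) = 105.9 m
throw = dip-slip × sin(dip) = 105.9 × sin(31.3°) = 55 m

55 m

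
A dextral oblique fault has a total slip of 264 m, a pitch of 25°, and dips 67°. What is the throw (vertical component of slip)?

103 m

dip-slip = net slip × sin(rake) = 264 m × sin(25°) = 111.6 m
throw = dip-slip × sin(dip) = 111.6 × sin(67°) = 103 m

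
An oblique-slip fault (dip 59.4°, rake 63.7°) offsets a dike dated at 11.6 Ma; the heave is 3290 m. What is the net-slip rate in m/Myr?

dip-slip = heave / cos(dip) = 3290 / cos(59.4°) = 6463 m
net slip = dip-slip / sin(rake) = 6463 / sin(63.7°) = 7209 m
rate = 7209 m / 11.6 Ma = 0.000621 m/yr = 621 m/Myr

621 m/Myr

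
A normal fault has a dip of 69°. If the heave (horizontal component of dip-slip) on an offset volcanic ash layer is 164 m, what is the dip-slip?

dip-slip = heave / cos(dip) = 164 / cos(69°) = 458 m

458 m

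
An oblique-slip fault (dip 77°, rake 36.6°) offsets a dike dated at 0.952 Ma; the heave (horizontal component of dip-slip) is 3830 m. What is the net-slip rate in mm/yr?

30 mm/yr

dip-slip = heave / cos(dip) = 3830 / cos(77°) = 17030 m
net slip = dip-slip / sin(rake) = 17030 / sin(36.6°) = 28560 m
rate = 28560 m / 0.952 Ma = 0.0300 m/yr = 30 mm/yr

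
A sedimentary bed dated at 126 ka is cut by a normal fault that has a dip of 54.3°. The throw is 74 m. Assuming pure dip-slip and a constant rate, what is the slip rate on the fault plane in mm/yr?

dip-slip = throw / sin(dip) = 74 m / sin(54.3°) = 91.12 m
rate = 91.12 m / 126 ka = 0.000723 m/yr = 0.723 mm/yr

0.723 mm/yr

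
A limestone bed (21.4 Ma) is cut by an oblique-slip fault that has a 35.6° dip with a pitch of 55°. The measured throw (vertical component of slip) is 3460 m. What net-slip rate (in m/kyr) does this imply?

0.339 m/kyr

dip-slip = throw / sin(dip) = 3460 / sin(35.6°) = 5944 m
net slip = dip-slip / sin(rake) = 5944 / sin(55°) = 7256 m
rate = 7256 m / 21.4 Ma = 0.000339 m/yr = 0.339 m/kyr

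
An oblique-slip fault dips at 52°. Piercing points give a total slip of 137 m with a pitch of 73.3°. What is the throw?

dip-slip = net slip × sin(rake) = 137 m × sin(73.3°) = 131.2 m
throw = dip-slip × sin(dip) = 131.2 × sin(52°) = 103 m

103 m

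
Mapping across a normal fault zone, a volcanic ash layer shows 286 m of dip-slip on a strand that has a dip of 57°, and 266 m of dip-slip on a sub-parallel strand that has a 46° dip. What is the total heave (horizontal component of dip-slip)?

341 m

heave_A = 286 × cos(57°) = 155.8 m
heave_B = 266 × cos(46°) = 184.8 m
total = 155.8 + 184.8 = 341 m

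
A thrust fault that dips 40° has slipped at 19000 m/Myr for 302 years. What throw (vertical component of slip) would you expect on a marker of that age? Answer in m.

3.69 m

dip-slip = rate × time = 19000 m/Myr × 302 years = 5.738 m
throw = dip-slip × sin(dip) = 5.738 × sin(40°) = 3.69 m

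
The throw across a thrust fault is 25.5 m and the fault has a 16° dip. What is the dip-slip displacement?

92.5 m

dip-slip = throw / sin(dip) = 25.5 / sin(16°) = 92.5 m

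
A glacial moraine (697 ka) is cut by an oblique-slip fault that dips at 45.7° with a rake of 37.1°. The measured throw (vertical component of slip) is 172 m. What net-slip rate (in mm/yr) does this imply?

dip-slip = throw / sin(dip) = 172 / sin(45.7°) = 240.3 m
net slip = dip-slip / sin(rake) = 240.3 / sin(37.1°) = 398.4 m
rate = 398.4 m / 697 ka = 0.000572 m/yr = 0.572 mm/yr

0.572 mm/yr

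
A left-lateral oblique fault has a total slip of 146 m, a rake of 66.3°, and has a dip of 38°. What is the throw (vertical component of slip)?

dip-slip = net slip × sin(rake) = 146 m × sin(66.3°) = 133.7 m
throw = dip-slip × sin(dip) = 133.7 × sin(38°) = 82.3 m

82.3 m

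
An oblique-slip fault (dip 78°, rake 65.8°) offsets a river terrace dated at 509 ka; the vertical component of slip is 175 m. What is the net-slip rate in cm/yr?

0.0385 cm/yr

dip-slip = throw / sin(dip) = 175 / sin(78°) = 178.9 m
net slip = dip-slip / sin(rake) = 178.9 / sin(65.8°) = 196.1 m
rate = 196.1 m / 509 ka = 0.000385 m/yr = 0.0385 cm/yr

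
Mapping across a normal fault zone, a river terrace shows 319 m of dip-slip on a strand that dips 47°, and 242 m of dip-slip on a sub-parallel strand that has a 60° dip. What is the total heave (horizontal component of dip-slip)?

339 m

heave_A = 319 × cos(47°) = 217.6 m
heave_B = 242 × cos(60°) = 121 m
total = 217.6 + 121 = 339 m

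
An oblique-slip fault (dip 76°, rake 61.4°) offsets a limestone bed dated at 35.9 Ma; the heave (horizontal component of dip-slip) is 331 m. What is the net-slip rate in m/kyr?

dip-slip = heave / cos(dip) = 331 / cos(76°) = 1368 m
net slip = dip-slip / sin(rake) = 1368 / sin(61.4°) = 1558 m
rate = 1558 m / 35.9 Ma = 0.0000434 m/yr = 0.0434 m/kyr

0.0434 m/kyr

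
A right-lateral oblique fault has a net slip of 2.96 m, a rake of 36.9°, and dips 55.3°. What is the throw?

1.46 m

dip-slip = net slip × sin(rake) = 2.96 m × sin(36.9°) = 1.777 m
throw = dip-slip × sin(dip) = 1.777 × sin(55.3°) = 1.46 m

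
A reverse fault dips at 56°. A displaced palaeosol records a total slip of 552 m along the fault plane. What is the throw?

throw = dip-slip × sin(dip) = 552 m × sin(56°) = 458 m

458 m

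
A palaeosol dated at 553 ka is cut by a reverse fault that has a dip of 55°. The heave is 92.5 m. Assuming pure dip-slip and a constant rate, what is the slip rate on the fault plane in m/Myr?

dip-slip = heave / cos(dip) = 92.5 m / cos(55°) = 161.3 m
rate = 161.3 m / 553 ka = 0.000292 m/yr = 292 m/Myr

292 m/Myr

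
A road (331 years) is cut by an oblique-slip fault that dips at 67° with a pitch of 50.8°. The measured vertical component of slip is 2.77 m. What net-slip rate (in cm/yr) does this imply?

1.17 cm/yr

dip-slip = throw / sin(dip) = 2.77 / sin(67°) = 3.009 m
net slip = dip-slip / sin(rake) = 3.009 / sin(50.8°) = 3.883 m
rate = 3.883 m / 331 years = 0.0117 m/yr = 1.17 cm/yr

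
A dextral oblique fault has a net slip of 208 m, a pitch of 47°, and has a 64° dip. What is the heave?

dip-slip = net slip × sin(rake) = 208 m × sin(47°) = 152.1 m
heave = dip-slip × cos(dip) = 152.1 × cos(64°) = 66.7 m

66.7 m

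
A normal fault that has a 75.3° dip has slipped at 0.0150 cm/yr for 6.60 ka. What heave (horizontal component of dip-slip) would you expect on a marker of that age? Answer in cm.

dip-slip = rate × time = 0.0150 cm/yr × 6.60 ka = 0.9900 m
heave = dip-slip × cos(dip) = 0.9900 × cos(75.3°) = 0.251 m = 25.1 cm

25.1 cm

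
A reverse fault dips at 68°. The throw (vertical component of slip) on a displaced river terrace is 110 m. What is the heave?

44.4 m

heave = throw / tan(dip) = 110 / tan(68°) = 44.4 m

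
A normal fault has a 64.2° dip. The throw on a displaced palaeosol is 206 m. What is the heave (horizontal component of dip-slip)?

heave = throw / tan(dip) = 206 / tan(64.2°) = 99.6 m

99.6 m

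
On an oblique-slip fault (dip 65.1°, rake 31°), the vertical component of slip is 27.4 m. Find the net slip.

58.7 m

dip-slip = throw / sin(dip) = 27.4 / sin(65.1°) = 30.21 m
net slip = dip-slip / sin(rake) = 30.21 / sin(31°) = 58.7 m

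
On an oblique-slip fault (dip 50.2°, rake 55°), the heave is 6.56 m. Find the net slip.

dip-slip = heave / cos(dip) = 6.56 / cos(50.2°) = 10.25 m
net slip = dip-slip / sin(rake) = 10.25 / sin(55°) = 12.5 m

12.5 m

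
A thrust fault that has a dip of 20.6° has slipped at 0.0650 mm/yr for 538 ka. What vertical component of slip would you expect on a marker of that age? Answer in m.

dip-slip = rate × time = 0.0650 mm/yr × 538 ka = 34.97 m
throw = dip-slip × sin(dip) = 34.97 × sin(20.6°) = 12.3 m

12.3 m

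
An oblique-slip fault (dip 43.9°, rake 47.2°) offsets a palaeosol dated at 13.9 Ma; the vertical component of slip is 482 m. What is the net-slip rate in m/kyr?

dip-slip = throw / sin(dip) = 482 / sin(43.9°) = 695.1 m
net slip = dip-slip / sin(rake) = 695.1 / sin(47.2°) = 947.4 m
rate = 947.4 m / 13.9 Ma = 0.0000682 m/yr = 0.0682 m/kyr

0.0682 m/kyr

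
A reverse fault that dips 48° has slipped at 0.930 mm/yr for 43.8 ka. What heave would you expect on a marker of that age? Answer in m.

27.3 m

dip-slip = rate × time = 0.930 mm/yr × 43.8 ka = 40.73 m
heave = dip-slip × cos(dip) = 40.73 × cos(48°) = 27.3 m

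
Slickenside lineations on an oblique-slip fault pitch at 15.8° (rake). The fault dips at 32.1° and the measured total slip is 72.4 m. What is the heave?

16.7 m

dip-slip = net slip × sin(rake) = 72.4 m × sin(15.8°) = 19.71 m
heave = dip-slip × cos(dip) = 19.71 × cos(32.1°) = 16.7 m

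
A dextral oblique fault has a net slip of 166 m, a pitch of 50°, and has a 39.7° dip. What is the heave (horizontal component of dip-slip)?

dip-slip = net slip × sin(rake) = 166 m × sin(50°) = 127.2 m
heave = dip-slip × cos(dip) = 127.2 × cos(39.7°) = 97.8 m

97.8 m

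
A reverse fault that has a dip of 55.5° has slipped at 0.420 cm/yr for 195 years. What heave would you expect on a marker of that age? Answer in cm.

dip-slip = rate × time = 0.420 cm/yr × 195 years = 0.8190 m
heave = dip-slip × cos(dip) = 0.8190 × cos(55.5°) = 0.464 m = 46.4 cm

46.4 cm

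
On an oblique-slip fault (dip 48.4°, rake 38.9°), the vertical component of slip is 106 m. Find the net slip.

dip-slip = throw / sin(dip) = 106 / sin(48.4°) = 141.7 m
net slip = dip-slip / sin(rake) = 141.7 / sin(38.9°) = 226 m

226 m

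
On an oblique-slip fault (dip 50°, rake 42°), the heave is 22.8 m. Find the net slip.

dip-slip = heave / cos(dip) = 22.8 / cos(50°) = 35.47 m
net slip = dip-slip / sin(rake) = 35.47 / sin(42°) = 53 m

53 m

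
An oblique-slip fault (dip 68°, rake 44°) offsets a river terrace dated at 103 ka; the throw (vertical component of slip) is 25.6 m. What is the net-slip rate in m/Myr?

dip-slip = throw / sin(dip) = 25.6 / sin(68°) = 27.61 m
net slip = dip-slip / sin(rake) = 27.61 / sin(44°) = 39.75 m
rate = 39.75 m / 103 ka = 0.000386 m/yr = 386 m/Myr

386 m/Myr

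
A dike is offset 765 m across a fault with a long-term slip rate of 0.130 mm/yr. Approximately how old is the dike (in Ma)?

5.88 Ma

age = offset / rate = 765 m / (0.130 mm/yr) = 5.88e+06 yr = 5.88 Ma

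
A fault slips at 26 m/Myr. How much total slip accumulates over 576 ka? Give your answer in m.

15 m

slip = rate × time = 26 m/Myr × 576 ka = 15 m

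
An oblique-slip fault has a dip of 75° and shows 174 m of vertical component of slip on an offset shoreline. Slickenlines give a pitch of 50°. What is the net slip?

235 m

dip-slip = throw / sin(dip) = 174 / sin(75°) = 180.1 m
net slip = dip-slip / sin(rake) = 180.1 / sin(50°) = 235 m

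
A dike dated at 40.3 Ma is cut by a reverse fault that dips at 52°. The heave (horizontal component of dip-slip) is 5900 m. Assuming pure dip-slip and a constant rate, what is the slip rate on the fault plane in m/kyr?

0.238 m/kyr

dip-slip = heave / cos(dip) = 5900 m / cos(52°) = 9583 m
rate = 9583 m / 40.3 Ma = 0.000238 m/yr = 0.238 m/kyr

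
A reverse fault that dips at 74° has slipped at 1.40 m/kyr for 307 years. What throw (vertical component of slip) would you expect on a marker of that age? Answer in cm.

dip-slip = rate × time = 1.40 m/kyr × 307 years = 0.4298 m
throw = dip-slip × sin(dip) = 0.4298 × sin(74°) = 0.413 m = 41.3 cm

41.3 cm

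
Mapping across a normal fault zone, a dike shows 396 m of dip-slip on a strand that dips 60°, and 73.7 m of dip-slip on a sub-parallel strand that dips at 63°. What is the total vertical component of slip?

throw_A = 396 × sin(60°) = 342.9 m
throw_B = 73.7 × sin(63°) = 65.67 m
total = 342.9 + 65.67 = 409 m

409 m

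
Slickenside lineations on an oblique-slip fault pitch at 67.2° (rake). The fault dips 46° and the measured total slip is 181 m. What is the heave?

116 m

dip-slip = net slip × sin(rake) = 181 m × sin(67.2°) = 166.9 m
heave = dip-slip × cos(dip) = 166.9 × cos(46°) = 116 m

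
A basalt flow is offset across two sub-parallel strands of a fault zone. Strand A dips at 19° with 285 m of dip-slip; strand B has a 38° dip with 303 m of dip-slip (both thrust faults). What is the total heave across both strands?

508 m

heave_A = 285 × cos(19°) = 269.5 m
heave_B = 303 × cos(38°) = 238.8 m
total = 269.5 + 238.8 = 508 m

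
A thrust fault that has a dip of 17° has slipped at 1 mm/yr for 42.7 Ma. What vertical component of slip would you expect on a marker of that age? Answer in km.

12.5 km

dip-slip = rate × time = 1 mm/yr × 42.7 Ma = 42700 m
throw = dip-slip × sin(dip) = 42700 × sin(17°) = 12500 m = 12.5 km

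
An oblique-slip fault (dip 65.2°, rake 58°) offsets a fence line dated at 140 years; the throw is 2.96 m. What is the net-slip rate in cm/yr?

2.75 cm/yr

dip-slip = throw / sin(dip) = 2.96 / sin(65.2°) = 3.261 m
net slip = dip-slip / sin(rake) = 3.261 / sin(58°) = 3.845 m
rate = 3.845 m / 140 years = 0.0275 m/yr = 2.75 cm/yr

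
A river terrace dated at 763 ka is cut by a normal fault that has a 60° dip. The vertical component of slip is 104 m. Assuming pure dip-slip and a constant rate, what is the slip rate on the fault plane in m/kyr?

dip-slip = throw / sin(dip) = 104 m / sin(60°) = 120.1 m
rate = 120.1 m / 763 ka = 0.000157 m/yr = 0.157 m/kyr

0.157 m/kyr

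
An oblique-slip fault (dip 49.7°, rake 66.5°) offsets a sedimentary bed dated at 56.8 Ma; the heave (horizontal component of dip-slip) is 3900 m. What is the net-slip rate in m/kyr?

0.116 m/kyr

dip-slip = heave / cos(dip) = 3900 / cos(49.7°) = 6030 m
net slip = dip-slip / sin(rake) = 6030 / sin(66.5°) = 6575 m
rate = 6575 m / 56.8 Ma = 0.000116 m/yr = 0.116 m/kyr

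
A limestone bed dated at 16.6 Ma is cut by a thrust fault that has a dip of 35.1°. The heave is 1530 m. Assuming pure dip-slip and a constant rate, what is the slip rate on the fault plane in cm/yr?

0.0113 cm/yr

dip-slip = heave / cos(dip) = 1530 m / cos(35.1°) = 1870 m
rate = 1870 m / 16.6 Ma = 0.000113 m/yr = 0.0113 cm/yr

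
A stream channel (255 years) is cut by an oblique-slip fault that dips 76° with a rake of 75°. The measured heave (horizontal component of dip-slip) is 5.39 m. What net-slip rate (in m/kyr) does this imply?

90.5 m/kyr

dip-slip = heave / cos(dip) = 5.39 / cos(76°) = 22.28 m
net slip = dip-slip / sin(rake) = 22.28 / sin(75°) = 23.07 m
rate = 23.07 m / 255 years = 0.0905 m/yr = 90.5 m/kyr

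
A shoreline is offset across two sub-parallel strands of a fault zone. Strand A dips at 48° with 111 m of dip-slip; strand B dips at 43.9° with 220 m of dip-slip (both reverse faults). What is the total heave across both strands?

heave_A = 111 × cos(48°) = 74.27 m
heave_B = 220 × cos(43.9°) = 158.5 m
total = 74.27 + 158.5 = 233 m

233 m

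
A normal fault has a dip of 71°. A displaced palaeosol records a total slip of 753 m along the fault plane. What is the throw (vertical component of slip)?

throw = dip-slip × sin(dip) = 753 m × sin(71°) = 712 m

712 m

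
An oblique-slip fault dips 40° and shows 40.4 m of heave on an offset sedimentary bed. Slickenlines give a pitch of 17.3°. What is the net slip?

dip-slip = heave / cos(dip) = 40.4 / cos(40°) = 52.74 m
net slip = dip-slip / sin(rake) = 52.74 / sin(17.3°) = 177 m

177 m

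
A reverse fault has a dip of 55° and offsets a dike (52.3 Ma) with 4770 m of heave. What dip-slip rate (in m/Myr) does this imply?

dip-slip = heave / cos(dip) = 4770 m / cos(55°) = 8316 m
rate = 8316 m / 52.3 Ma = 0.000159 m/yr = 159 m/Myr

159 m/Myr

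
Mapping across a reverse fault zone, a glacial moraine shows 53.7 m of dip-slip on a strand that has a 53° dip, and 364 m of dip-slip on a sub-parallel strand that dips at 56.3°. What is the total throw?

throw_A = 53.7 × sin(53°) = 42.89 m
throw_B = 364 × sin(56.3°) = 302.8 m
total = 42.89 + 302.8 = 346 m

346 m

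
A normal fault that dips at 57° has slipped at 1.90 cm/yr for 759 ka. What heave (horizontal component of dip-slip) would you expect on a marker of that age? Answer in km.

7.85 km

dip-slip = rate × time = 1.90 cm/yr × 759 ka = 14420 m
heave = dip-slip × cos(dip) = 14420 × cos(57°) = 7850 m = 7.85 km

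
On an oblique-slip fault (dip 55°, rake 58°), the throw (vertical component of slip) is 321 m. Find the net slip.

dip-slip = throw / sin(dip) = 321 / sin(55°) = 391.9 m
net slip = dip-slip / sin(rake) = 391.9 / sin(58°) = 462 m

462 m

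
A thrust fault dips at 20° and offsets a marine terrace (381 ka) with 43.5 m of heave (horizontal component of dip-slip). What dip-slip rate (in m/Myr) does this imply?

dip-slip = heave / cos(dip) = 43.5 m / cos(20°) = 46.29 m
rate = 46.29 m / 381 ka = 0.000122 m/yr = 122 m/Myr

122 m/Myr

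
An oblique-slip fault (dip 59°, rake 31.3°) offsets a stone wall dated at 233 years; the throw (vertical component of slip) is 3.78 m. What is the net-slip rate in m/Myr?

dip-slip = throw / sin(dip) = 3.78 / sin(59°) = 4.410 m
net slip = dip-slip / sin(rake) = 4.410 / sin(31.3°) = 8.488 m
rate = 8.488 m / 233 years = 0.0364 m/yr = 36400 m/Myr

36400 m/Myr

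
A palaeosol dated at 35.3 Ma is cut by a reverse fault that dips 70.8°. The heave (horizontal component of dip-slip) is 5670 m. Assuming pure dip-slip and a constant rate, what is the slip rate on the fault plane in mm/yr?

0.488 mm/yr

dip-slip = heave / cos(dip) = 5670 m / cos(70.8°) = 17240 m
rate = 17240 m / 35.3 Ma = 0.000488 m/yr = 0.488 mm/yr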